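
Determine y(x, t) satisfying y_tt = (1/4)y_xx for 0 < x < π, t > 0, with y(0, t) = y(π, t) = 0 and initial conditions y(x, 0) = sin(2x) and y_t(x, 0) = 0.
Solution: Using separation of variables y = X(x)T(t):
Eigenfunctions: sin(nx), n = 1, 2, 3, ...
General solution: y(x, t) = Σ [A_n cos(n t/2) + B_n sin(n t/2)] sin(nx)
From y(x,0) = sin(2x): A_2=1. From y_t(x,0) = 0: all B_n = 0.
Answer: y(x, t) = sin(2x)cos(t)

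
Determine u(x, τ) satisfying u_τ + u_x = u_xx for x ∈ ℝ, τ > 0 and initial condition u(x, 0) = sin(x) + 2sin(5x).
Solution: Change to a moving frame: let η = x - τ, σ = τ and write u(x,τ) = w(η,σ).
By the chain rule u_τ = w_σ - w_η, u_x = w_η, u_xx = w_ηη.
Then u_τ + u_x = w_σ: the advection term cancels and the PDE becomes the heat equation w_σ = w_ηη on η ∈ ℝ.
Initial data: w(η,0) = u(η,0) = sin(η) + 2sin(5η).
On η ∈ ℝ each mode satisfies (sin(nη))″ = -n² sin(nη), so exp(-n²σ) sin(nη) solves the heat equation; by superposition w(η,σ) = Σ c_n exp(-n²σ) sin(nη).
Reading off the coefficients: c_1=1, c_5=2, so w(η,σ) = exp(-σ)sin(η) + 2exp(-25σ)sin(5η).
Substituting back η = x - τ, σ = τ: u(x,τ) = w(x - τ, τ).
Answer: u(x, τ) = exp(-τ)sin(x - τ) + 2exp(-25τ)sin(5x - 5τ)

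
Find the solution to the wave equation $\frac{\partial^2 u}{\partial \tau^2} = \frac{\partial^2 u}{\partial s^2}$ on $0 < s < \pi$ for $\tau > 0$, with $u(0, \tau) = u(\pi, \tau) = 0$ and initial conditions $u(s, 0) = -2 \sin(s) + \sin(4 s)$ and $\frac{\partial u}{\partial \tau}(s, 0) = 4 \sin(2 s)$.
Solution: Separating variables: $u = \sum [A_n \cos(\omega_n \tau) + B_n \sin(\omega_n \tau)] \sin(ns)$, $\omega_n = n$. From ICs ($B_n$ = velocity coefficient / $\omega_n$): $A_1=-2, A_4=1, B_2=2$.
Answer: $u(s, \tau) = 2 \sin(2 \tau) \sin(2 s) - 2 \sin(s) \cos(\tau) + \sin(4 s) \cos(4 \tau)$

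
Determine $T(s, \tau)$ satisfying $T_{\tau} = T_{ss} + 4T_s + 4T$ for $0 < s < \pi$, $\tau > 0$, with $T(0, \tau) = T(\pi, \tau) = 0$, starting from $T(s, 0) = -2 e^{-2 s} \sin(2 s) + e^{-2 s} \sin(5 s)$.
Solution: Substitute $T = e^{-2s}u$.
Then $T_s = e^{-2s}(u_s - 2u)$, $T_{ss} = e^{-2s}(u_{ss} - 4u_s + 4u)$, $T_{\tau} = e^{-2s}u_{\tau}$; substituting and dividing by $e^{-2s}$, the lower-order terms cancel: $u_{\tau} = u_{ss}$ (standard heat equation).
Data for $u$: $u(s,0) = e^{2s}T(s,0) = -2 \sin(2 s) + \sin(5 s)$. The boundary conditions carry over: $u(0,\tau) = u(\pi,\tau) = 0$.
Separating variables: $u = \sum c_n e^{-n^2\tau} \sin(ns)$. From $u(s,0) = -2 \sin(2 s) + \sin(5 s)$: $c_2=-2, c_5=1$.
So $u(s,\tau) = -2 e^{-4 \tau} \sin(2 s) + e^{-25 \tau} \sin(5 s)$, and $T(s,\tau) = e^{-2s}u(s,\tau)$.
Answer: $T(s, \tau) = -2 e^{-4 \tau} e^{-2 s} \sin(2 s) + e^{-25 \tau} e^{-2 s} \sin(5 s)$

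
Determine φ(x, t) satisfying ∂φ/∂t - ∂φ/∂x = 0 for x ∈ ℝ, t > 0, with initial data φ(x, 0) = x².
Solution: By characteristics (dx/dt = -1), φ(x,t) = f(x + t) with f = φ(·, 0).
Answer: φ(x, t) = t² + 2tx + x²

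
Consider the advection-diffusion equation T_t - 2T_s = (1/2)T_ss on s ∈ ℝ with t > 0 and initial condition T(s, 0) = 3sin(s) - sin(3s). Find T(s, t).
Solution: Moving frame: η = s + 2t, σ = t, T = u(η,σ), so T_t = u_σ + 2u_η and T_ss = u_ηη.
Hence T_t - 2T_s = u_σ and the PDE becomes the heat equation u_σ = (1/2)u_ηη on η ∈ ℝ.
Initial data: u(η,0) = T(η,0) = 3sin(η) - sin(3η). Each mode sin(nη) decays as exp(-n²σ/2) on ℝ, so u(η,σ) = Σ c_n exp(-n²σ/2) sin(nη) with c_1=3, c_3=-1: u(η,σ) = 3exp(-σ/2)sin(η) - exp(-9σ/2)sin(3η).
Substituting back: T(s,t) = u(s + 2t, t).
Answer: T(s, t) = 3exp(-t/2)sin(s + 2t) - exp(-9t/2)sin(3s + 6t)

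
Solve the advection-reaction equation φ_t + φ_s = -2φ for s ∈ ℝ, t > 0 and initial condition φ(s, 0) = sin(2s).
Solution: Substitute φ = exp(-2t)u.
Then φ_t = exp(-2t)(u_t - 2u), φ_s = exp(-2t)u_s; substituting and dividing by exp(-2t), the lower-order terms cancel: u_t + u_s = 0 (standard advection equation).
Data for u: u(s,0) = φ(s,0) = sin(2s).
By characteristics (ds/dt = 1), u(s,t) = f(s - t) with f = u(·, 0).
So u(s,t) = sin(2s - 2t), and φ(s,t) = exp(-2t)u(s,t).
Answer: φ(s, t) = exp(-2t)sin(2s - 2t)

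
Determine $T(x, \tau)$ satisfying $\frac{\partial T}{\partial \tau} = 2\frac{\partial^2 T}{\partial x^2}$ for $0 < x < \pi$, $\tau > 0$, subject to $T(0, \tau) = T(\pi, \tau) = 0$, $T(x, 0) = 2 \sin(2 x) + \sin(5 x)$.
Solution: Separating variables: $T = \sum c_n e^{-2n^2\tau} \sin(nx)$. From $T(x,0) = 2 \sin(2 x) + \sin(5 x)$: $c_2=2, c_5=1$.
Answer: $T(x, \tau) = 2 e^{-8 \tau} \sin(2 x) + e^{-50 \tau} \sin(5 x)$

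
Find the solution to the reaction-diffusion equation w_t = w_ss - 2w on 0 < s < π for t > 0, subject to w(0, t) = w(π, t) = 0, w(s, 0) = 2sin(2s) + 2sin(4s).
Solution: Substitute w = exp(-2t)u, i.e. u = exp(2t)w.
By the product rule, w_t = exp(-2t)(u_t - 2u), w_ss = exp(-2t)u_ss.
Substituting into the PDE and dividing by exp(-2t): u_t - 2u = u_ss - 2u.
The lower-order terms cancel, leaving the standard heat equation u_t = u_ss.
Initial data for u: u(s,0) = w(s,0) = 2sin(2s) + 2sin(4s). The boundary conditions carry over: u(0,t) = u(π,t) = 0.
Solve for u:
  Using separation of variables u = X(s)T(t):
  Eigenfunctions: sin(ns), n = 1, 2, 3, ...
  General solution: u(s, t) = Σ c_n sin(ns) exp(-n² t)
  Matching u(s,0) = 2sin(2s) + 2sin(4s) term by term: c_2=2, c_4=2.
Hence u(s,t) = 2exp(-4t)sin(2s) + 2exp(-16t)sin(4s).
Transform back: w(s,t) = exp(-2t)u(s,t).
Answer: w(s, t) = 2exp(-6t)sin(2s) + 2exp(-18t)sin(4s)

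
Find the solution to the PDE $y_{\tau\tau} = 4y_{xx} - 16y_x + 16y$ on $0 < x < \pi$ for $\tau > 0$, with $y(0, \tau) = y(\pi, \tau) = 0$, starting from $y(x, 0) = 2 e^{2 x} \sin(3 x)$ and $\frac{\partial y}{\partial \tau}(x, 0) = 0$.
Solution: Substitute $y = e^{2x}u$.
Then $y_x = e^{2x}(u_x + 2u)$, $y_{xx} = e^{2x}(u_{xx} + 4u_x + 4u)$, $y_{\tau\tau} = e^{2x}u_{\tau\tau}$; substituting and dividing by $e^{2x}$, the lower-order terms cancel: $u_{\tau\tau} = 4u_{xx}$ (standard wave equation).
Data for $u$: $u(x,0) = e^{-2x}y(x,0) = 2 \sin(3 x)$; $u_{\tau}(x,0) = e^{-2x}y_{\tau}(x,0) = 0$. The boundary conditions carry over: $u(0,\tau) = u(\pi,\tau) = 0$.
Separating variables: $u = \sum [A_n \cos(\omega_n \tau) + B_n \sin(\omega_n \tau)] \sin(nx)$, $\omega_n = 2n$. From ICs: $A_3=2$.
So $u(x,\tau) = 2 \sin(3 x) \cos(6 \tau)$, and $y(x,\tau) = e^{2x}u(x,\tau)$.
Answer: $y(x, \tau) = 2 e^{2 x} \sin(3 x) \cos(6 \tau)$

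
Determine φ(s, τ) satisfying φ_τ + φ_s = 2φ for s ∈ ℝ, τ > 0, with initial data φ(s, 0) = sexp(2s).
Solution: Substitute φ = exp(2s)u.
Then φ_s = exp(2s)(u_s + 2u), φ_τ = exp(2s)u_τ; substituting and dividing by exp(2s), the lower-order terms cancel: u_τ + u_s = 0 (standard advection equation).
Data for u: u(s,0) = exp(-2s)φ(s,0) = s.
By characteristics (ds/dτ = 1), u(s,τ) = f(s - τ) with f = u(·, 0).
So u(s,τ) = s - τ, and φ(s,τ) = exp(2s)u(s,τ).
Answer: φ(s, τ) = sexp(2s) - τexp(2s)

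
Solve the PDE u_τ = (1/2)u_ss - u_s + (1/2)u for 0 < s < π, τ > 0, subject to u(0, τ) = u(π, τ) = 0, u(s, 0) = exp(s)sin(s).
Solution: Substitute u = exp(s)w.
Then u_s = exp(s)(w_s + w), u_ss = exp(s)(w_ss + 2w_s + w), u_τ = exp(s)w_τ; substituting and dividing by exp(s), the lower-order terms cancel: w_τ = (1/2)w_ss (standard heat equation).
Data for w: w(s,0) = exp(-s)u(s,0) = sin(s). The boundary conditions carry over: w(0,τ) = w(π,τ) = 0.
Separating variables: w = Σ c_n exp(-n²τ/2) sin(ns). From w(s,0) = sin(s): c_1=1.
So w(s,τ) = exp(-τ/2)sin(s), and u(s,τ) = exp(s)w(s,τ).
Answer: u(s, τ) = exp(s)exp(-τ/2)sin(s)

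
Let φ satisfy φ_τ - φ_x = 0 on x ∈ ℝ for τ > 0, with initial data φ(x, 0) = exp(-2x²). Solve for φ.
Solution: By method of characteristics (waves move left with speed 1):
Along characteristics x + τ = const, φ is constant, so φ(x,τ) = f(x + τ) with f = φ(·, 0).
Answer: φ(x, τ) = exp(-2(x + τ)²)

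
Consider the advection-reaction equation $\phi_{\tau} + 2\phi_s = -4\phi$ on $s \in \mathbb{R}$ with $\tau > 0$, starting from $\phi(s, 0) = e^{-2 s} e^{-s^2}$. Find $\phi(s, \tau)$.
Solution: Substitute $\phi = e^{-2s}u$, i.e. $u = e^{2s}\phi$.
By the product rule, $\phi_s = e^{-2s}(u_s - 2u)$, $\phi_{\tau} = e^{-2s}u_{\tau}$.
Substituting into the PDE and dividing by $e^{-2s}$: $u_{\tau} + 2(u_s - 2u) = -4u$.
The lower-order terms cancel, leaving the standard advection equation $u_{\tau} + 2u_s = 0$.
Initial data for $u$: $u(s,0) = e^{2s}\phi(s,0) = e^{-s^2}$.
Solve for $u$:
  By method of characteristics (waves move right with speed 2):
  Along characteristics $s - 2\tau =$ const, $u$ is constant, so $u(s,\tau) = f(s - 2\tau)$ with $f = u( \cdot , 0)$.
Hence $u(s,\tau) = e^{-(s - 2 \tau)^2}$.
Transform back: $\phi(s,\tau) = e^{-2s}u(s,\tau)$.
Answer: $\phi(s, \tau) = e^{-2 s} e^{-(-2 \tau + s)^2}$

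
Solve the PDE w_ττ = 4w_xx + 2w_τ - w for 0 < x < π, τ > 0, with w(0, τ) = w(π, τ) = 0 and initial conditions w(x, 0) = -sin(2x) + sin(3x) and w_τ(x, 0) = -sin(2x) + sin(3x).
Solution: Substitute w = exp(τ)u, i.e. u = exp(-τ)w.
By the product rule, w_τ = exp(τ)(u_τ + u), w_ττ = exp(τ)(u_ττ + 2u_τ + u), w_xx = exp(τ)u_xx.
Substituting into the PDE and dividing by exp(τ): u_ττ + 2u_τ + u = 4u_xx + 2(u_τ + u) - u.
The lower-order terms cancel, leaving the standard wave equation u_ττ = 4u_xx.
Initial data for u: u(x,0) = w(x,0) = -sin(2x) + sin(3x); u_τ(x,0) = w_τ(x,0) - w(x,0) = 0. The boundary conditions carry over: u(0,τ) = u(π,τ) = 0.
Solve for u:
  Using separation of variables u = X(x)T(τ):
  Eigenfunctions: sin(nx), n = 1, 2, 3, ...
  General solution: u(x, τ) = Σ [A_n cos(2n τ) + B_n sin(2n τ)] sin(nx)
  From u(x,0) = -sin(2x) + sin(3x): A_2=-1, A_3=1. From u_τ(x,0) = 0: all B_n = 0.
Hence u(x,τ) = -sin(2x)cos(4τ) + sin(3x)cos(6τ).
Transform back: w(x,τ) = exp(τ)u(x,τ).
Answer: w(x, τ) = -exp(τ)sin(2x)cos(4τ) + exp(τ)sin(3x)cos(6τ)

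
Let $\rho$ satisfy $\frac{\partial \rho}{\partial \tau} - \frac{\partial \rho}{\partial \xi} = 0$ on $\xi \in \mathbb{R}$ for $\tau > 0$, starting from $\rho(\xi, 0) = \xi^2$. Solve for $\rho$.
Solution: By method of characteristics (waves move left with speed 1):
Along characteristics $\xi + \tau =$ const, $\rho$ is constant, so $\rho(\xi,\tau) = f(\xi + \tau)$ with $f = \rho( \cdot , 0)$.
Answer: $\rho(\xi, \tau) = \tau^2 + 2 \tau \xi + \xi^2$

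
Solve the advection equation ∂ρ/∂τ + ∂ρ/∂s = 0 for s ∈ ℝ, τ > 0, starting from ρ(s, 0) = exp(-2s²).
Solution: By characteristics (ds/dτ = 1), ρ(s,τ) = f(s - τ) with f = ρ(·, 0).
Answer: ρ(s, τ) = exp(-2(s - τ)²)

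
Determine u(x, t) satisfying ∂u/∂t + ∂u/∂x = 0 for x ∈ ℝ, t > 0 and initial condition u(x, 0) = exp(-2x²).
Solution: By characteristics (dx/dt = 1), u(x,t) = f(x - t) with f = u(·, 0).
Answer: u(x, t) = exp(-2(-t + x)²)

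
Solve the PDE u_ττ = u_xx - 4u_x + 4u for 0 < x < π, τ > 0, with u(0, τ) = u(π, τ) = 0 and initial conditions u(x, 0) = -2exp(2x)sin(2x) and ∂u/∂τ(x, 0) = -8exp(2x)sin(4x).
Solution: Substitute u = exp(2x)w.
Then u_x = exp(2x)(w_x + 2w), u_xx = exp(2x)(w_xx + 4w_x + 4w), u_ττ = exp(2x)w_ττ; substituting and dividing by exp(2x), the lower-order terms cancel: w_ττ = w_xx (standard wave equation).
Data for w: w(x,0) = exp(-2x)u(x,0) = -2sin(2x); w_τ(x,0) = exp(-2x)u_τ(x,0) = -8sin(4x). The boundary conditions carry over: w(0,τ) = w(π,τ) = 0.
Separating variables: w = Σ [A_n cos(ω_n τ) + B_n sin(ω_n τ)] sin(nx), ω_n = n. From ICs (B_n = velocity coefficient / ω_n): A_2=-2, B_4=-2.
So w(x,τ) = -2sin(2x)cos(2τ) - 2sin(4x)sin(4τ), and u(x,τ) = exp(2x)w(x,τ).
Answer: u(x, τ) = -2exp(2x)sin(2x)cos(2τ) - 2exp(2x)sin(4x)sin(4τ)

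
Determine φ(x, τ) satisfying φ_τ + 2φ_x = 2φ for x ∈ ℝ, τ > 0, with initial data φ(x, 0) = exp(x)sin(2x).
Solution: Substitute φ = exp(x)u, i.e. u = exp(-x)φ.
By the product rule, φ_x = exp(x)(u_x + u), φ_τ = exp(x)u_τ.
Substituting into the PDE and dividing by exp(x): u_τ + 2(u_x + u) = 2u.
The lower-order terms cancel, leaving the standard advection equation u_τ + 2u_x = 0.
Initial data for u: u(x,0) = exp(-x)φ(x,0) = sin(2x).
Solve for u:
  By method of characteristics (waves move right with speed 2):
  Along characteristics x - 2τ = const, u is constant, so u(x,τ) = f(x - 2τ) with f = u(·, 0).
Hence u(x,τ) = sin(2x - 4τ).
Transform back: φ(x,τ) = exp(x)u(x,τ).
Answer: φ(x, τ) = exp(x)sin(2x - 4τ)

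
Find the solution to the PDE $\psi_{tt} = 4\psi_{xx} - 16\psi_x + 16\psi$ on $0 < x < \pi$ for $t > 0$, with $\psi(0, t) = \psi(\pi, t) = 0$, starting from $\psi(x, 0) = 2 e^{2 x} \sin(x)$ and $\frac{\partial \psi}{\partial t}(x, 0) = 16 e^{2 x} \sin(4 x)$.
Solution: Substitute $\psi = e^{2x}u$, i.e. $u = e^{-2x}\psi$.
By the product rule, $\psi_x = e^{2x}(u_x + 2u)$, $\psi_{xx} = e^{2x}(u_{xx} + 4u_x + 4u)$, $\psi_{tt} = e^{2x}u_{tt}$.
Substituting into the PDE and dividing by $e^{2x}$: $u_{tt} = 4(u_{xx} + 4u_x + 4u) - 16(u_x + 2u) + 16u$.
The lower-order terms cancel, leaving the standard wave equation $u_{tt} = 4u_{xx}$.
Initial data for $u$: $u(x,0) = e^{-2x}\psi(x,0) = 2 \sin(x)$; $u_t(x,0) = e^{-2x}\psi_t(x,0) = 16 \sin(4 x)$. The boundary conditions carry over: $u(0,t) = u(\pi,t) = 0$.
Solve for $u$:
  Using separation of variables $u = X(x)T(t)$:
  Eigenfunctions: $\sin(nx)$, $n = 1, 2, 3, \ldots$
  General solution: $u(x, t) = \sum [A_n \cos(2n t) + B_n \sin(2n t)] \sin(nx)$
  From $u(x,0) = 2 \sin(x)$: $A_1=2$. From $u_t(x,0) = 16 \sin(4 x)$, using $u_t(x,0) = \sum \omega_n B_n \sin(nx)$ with $\omega_n = 2n$: $B_4 = 16/8 = 2$.
Hence $u(x,t) = 2 \sin(8 t) \sin(4 x) + 2 \sin(x) \cos(2 t)$.
Transform back: $\psi(x,t) = e^{2x}u(x,t)$.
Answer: $\psi(x, t) = 2 e^{2 x} \sin(8 t) \sin(4 x) + 2 e^{2 x} \sin(x) \cos(2 t)$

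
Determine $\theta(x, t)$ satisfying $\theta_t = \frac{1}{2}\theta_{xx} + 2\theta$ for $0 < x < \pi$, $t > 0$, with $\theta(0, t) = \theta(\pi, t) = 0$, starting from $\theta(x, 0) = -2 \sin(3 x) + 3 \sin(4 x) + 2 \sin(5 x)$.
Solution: Substitute $\theta = e^{2t}u$.
Then $\theta_t = e^{2t}(u_t + 2u)$, $\theta_{xx} = e^{2t}u_{xx}$; substituting and dividing by $e^{2t}$, the lower-order terms cancel: $u_t = \frac{1}{2}u_{xx}$ (standard heat equation).
Data for $u$: $u(x,0) = \theta(x,0) = -2 \sin(3 x) + 3 \sin(4 x) + 2 \sin(5 x)$. The boundary conditions carry over: $u(0,t) = u(\pi,t) = 0$.
Separating variables: $u = \sum c_n e^{-n^2t/2} \sin(nx)$. From $u(x,0) = -2 \sin(3 x) + 3 \sin(4 x) + 2 \sin(5 x)$: $c_3=-2, c_4=3, c_5=2$.
So $u(x,t) = 3 e^{-8 t} \sin(4 x) - 2 e^{-9 t/2} \sin(3 x) + 2 e^{-25 t/2} \sin(5 x)$, and $\theta(x,t) = e^{2t}u(x,t)$.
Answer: $\theta(x, t) = 3 e^{-6 t} \sin(4 x) - 2 e^{-5 t/2} \sin(3 x) + 2 e^{-21 t/2} \sin(5 x)$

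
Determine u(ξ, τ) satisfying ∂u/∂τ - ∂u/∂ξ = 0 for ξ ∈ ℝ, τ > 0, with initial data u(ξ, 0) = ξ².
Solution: By characteristics (dξ/dτ = -1), u(ξ,τ) = f(ξ + τ) with f = u(·, 0).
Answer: u(ξ, τ) = ξ² + 2ξτ + τ²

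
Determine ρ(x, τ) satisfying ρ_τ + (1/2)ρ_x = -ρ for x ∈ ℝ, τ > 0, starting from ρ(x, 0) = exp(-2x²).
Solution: Substitute ρ = exp(-τ)u, i.e. u = exp(τ)ρ.
By the product rule, ρ_τ = exp(-τ)(u_τ - u), ρ_x = exp(-τ)u_x.
Substituting into the PDE and dividing by exp(-τ): u_τ - u + (1/2)u_x = -u.
The lower-order terms cancel, leaving the standard advection equation u_τ + (1/2)u_x = 0.
Initial data for u: u(x,0) = ρ(x,0) = exp(-2x²).
Solve for u:
  By method of characteristics (waves move right with speed 1/2):
  Along characteristics x - (1/2)τ = const, u is constant, so u(x,τ) = f(x - (1/2)τ) with f = u(·, 0).
Hence u(x,τ) = exp(-2(x - τ/2)²).
Transform back: ρ(x,τ) = exp(-τ)u(x,τ).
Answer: ρ(x, τ) = exp(-τ)exp(-2(x - τ/2)²)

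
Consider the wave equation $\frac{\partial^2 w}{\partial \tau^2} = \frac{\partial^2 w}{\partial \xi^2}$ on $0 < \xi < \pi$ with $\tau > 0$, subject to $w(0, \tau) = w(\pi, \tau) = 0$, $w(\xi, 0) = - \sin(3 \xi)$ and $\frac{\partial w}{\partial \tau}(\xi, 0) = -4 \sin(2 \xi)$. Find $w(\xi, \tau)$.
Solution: Using separation of variables $w = X(\xi)T(\tau)$:
Eigenfunctions: $\sin(n\xi)$, $n = 1, 2, 3, \ldots$
General solution: $w(\xi, \tau) = \sum [A_n \cos(n \tau) + B_n \sin(n \tau)] \sin(n\xi)$
From $w(\xi,0) = - \sin(3 \xi)$: $A_3=-1$. From $w_{\tau}(\xi,0) = -4 \sin(2 \xi)$, using $w_{\tau}(\xi,0) = \sum \omega_n B_n \sin(n\xi)$ with $\omega_n = n$: $B_2 = (-4)/2 = -2$.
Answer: $w(\xi, \tau) = -2 \sin(2 \tau) \sin(2 \xi) -  \sin(3 \xi) \cos(3 \tau)$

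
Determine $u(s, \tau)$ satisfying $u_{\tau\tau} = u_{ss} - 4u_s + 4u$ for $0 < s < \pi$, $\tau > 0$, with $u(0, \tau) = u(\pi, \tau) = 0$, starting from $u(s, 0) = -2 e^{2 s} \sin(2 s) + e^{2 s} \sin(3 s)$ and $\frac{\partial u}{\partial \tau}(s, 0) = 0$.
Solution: Substitute $u = e^{2s}w$.
Then $u_s = e^{2s}(w_s + 2w)$, $u_{ss} = e^{2s}(w_{ss} + 4w_s + 4w)$, $u_{\tau\tau} = e^{2s}w_{\tau\tau}$; substituting and dividing by $e^{2s}$, the lower-order terms cancel: $w_{\tau\tau} = w_{ss}$ (standard wave equation).
Data for $w$: $w(s,0) = e^{-2s}u(s,0) = -2 \sin(2 s) + \sin(3 s)$; $w_{\tau}(s,0) = e^{-2s}u_{\tau}(s,0) = 0$. The boundary conditions carry over: $w(0,\tau) = w(\pi,\tau) = 0$.
Separating variables: $w = \sum [A_n \cos(\omega_n \tau) + B_n \sin(\omega_n \tau)] \sin(ns)$, $\omega_n = n$. From ICs: $A_2=-2, A_3=1$.
So $w(s,\tau) = -2 \sin(2 s) \cos(2 \tau) + \sin(3 s) \cos(3 \tau)$, and $u(s,\tau) = e^{2s}w(s,\tau)$.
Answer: $u(s, \tau) = -2 e^{2 s} \sin(2 s) \cos(2 \tau) + e^{2 s} \sin(3 s) \cos(3 \tau)$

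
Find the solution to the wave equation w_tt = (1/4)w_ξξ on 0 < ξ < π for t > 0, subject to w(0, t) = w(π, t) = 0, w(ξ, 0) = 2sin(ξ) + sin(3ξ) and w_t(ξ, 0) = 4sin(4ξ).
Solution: Using separation of variables w = X(ξ)T(t):
Eigenfunctions: sin(nξ), n = 1, 2, 3, ...
General solution: w(ξ, t) = Σ [A_n cos(n t/2) + B_n sin(n t/2)] sin(nξ)
From w(ξ,0) = 2sin(ξ) + sin(3ξ): A_1=2, A_3=1. From w_t(ξ,0) = 4sin(4ξ), using w_t(ξ,0) = Σ ω_n B_n sin(nξ) with ω_n = n/2: B_4 = 4/2 = 2.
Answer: w(ξ, t) = 2sin(2t)sin(4ξ) + 2sin(ξ)cos(t/2) + sin(3ξ)cos(3t/2)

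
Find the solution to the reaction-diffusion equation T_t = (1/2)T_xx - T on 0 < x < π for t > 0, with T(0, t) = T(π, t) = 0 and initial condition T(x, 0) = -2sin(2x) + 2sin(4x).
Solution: Substitute T = exp(-t)u, i.e. u = exp(t)T.
By the product rule, T_t = exp(-t)(u_t - u), T_xx = exp(-t)u_xx.
Substituting into the PDE and dividing by exp(-t): u_t - u = (1/2)u_xx - u.
The lower-order terms cancel, leaving the standard heat equation u_t = (1/2)u_xx.
Initial data for u: u(x,0) = T(x,0) = -2sin(2x) + 2sin(4x). The boundary conditions carry over: u(0,t) = u(π,t) = 0.
Solve for u:
  Using separation of variables u = X(x)G(t):
  Eigenfunctions: sin(nx), n = 1, 2, 3, ...
  General solution: u(x, t) = Σ c_n sin(nx) exp(-n² t/2)
  Matching u(x,0) = -2sin(2x) + 2sin(4x) term by term: c_2=-2, c_4=2.
Hence u(x,t) = -2exp(-2t)sin(2x) + 2exp(-8t)sin(4x).
Transform back: T(x,t) = exp(-t)u(x,t).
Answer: T(x, t) = -2exp(-3t)sin(2x) + 2exp(-9t)sin(4x)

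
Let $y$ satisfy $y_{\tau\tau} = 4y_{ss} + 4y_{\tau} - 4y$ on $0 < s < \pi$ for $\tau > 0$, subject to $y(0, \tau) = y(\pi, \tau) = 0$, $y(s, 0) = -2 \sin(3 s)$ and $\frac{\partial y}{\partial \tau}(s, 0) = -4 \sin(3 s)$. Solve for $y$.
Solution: Substitute $y = e^{2\tau}u$, i.e. $u = e^{-2\tau}y$.
By the product rule, $y_{\tau} = e^{2\tau}(u_{\tau} + 2u)$, $y_{\tau\tau} = e^{2\tau}(u_{\tau\tau} + 4u_{\tau} + 4u)$, $y_{ss} = e^{2\tau}u_{ss}$.
Substituting into the PDE and dividing by $e^{2\tau}$: $u_{\tau\tau} + 4u_{\tau} + 4u = 4u_{ss} + 4(u_{\tau} + 2u) - 4u$.
The lower-order terms cancel, leaving the standard wave equation $u_{\tau\tau} = 4u_{ss}$.
Initial data for $u$: $u(s,0) = y(s,0) = -2 \sin(3 s)$; $u_{\tau}(s,0) = y_{\tau}(s,0) - 2y(s,0) = 0$. The boundary conditions carry over: $u(0,\tau) = u(\pi,\tau) = 0$.
Solve for $u$:
  Using separation of variables $u = X(s)T(\tau)$:
  Eigenfunctions: $\sin(ns)$, $n = 1, 2, 3, \ldots$
  General solution: $u(s, \tau) = \sum [A_n \cos(2n \tau) + B_n \sin(2n \tau)] \sin(ns)$
  From $u(s,0) = -2 \sin(3 s)$: $A_3=-2$. From $u_{\tau}(s,0) = 0$: all $B_n = 0$.
Hence $u(s,\tau) = -2 \sin(3 s) \cos(6 \tau)$.
Transform back: $y(s,\tau) = e^{2\tau}u(s,\tau)$.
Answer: $y(s, \tau) = -2 e^{2 \tau} \sin(3 s) \cos(6 \tau)$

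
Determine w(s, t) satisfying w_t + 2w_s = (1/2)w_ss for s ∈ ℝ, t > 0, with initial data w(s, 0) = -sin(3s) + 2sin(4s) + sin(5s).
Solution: Moving frame: η = s - 2t, σ = t, w = u(η,σ), so w_t = u_σ - 2u_η and w_ss = u_ηη.
Hence w_t + 2w_s = u_σ and the PDE becomes the heat equation u_σ = (1/2)u_ηη on η ∈ ℝ.
Initial data: u(η,0) = w(η,0) = -sin(3η) + 2sin(4η) + sin(5η). Each mode sin(nη) decays as exp(-n²σ/2) on ℝ, so u(η,σ) = Σ c_n exp(-n²σ/2) sin(nη) with c_3=-1, c_4=2, c_5=1: u(η,σ) = 2exp(-8σ)sin(4η) - exp(-9σ/2)sin(3η) + exp(-25σ/2)sin(5η).
Substituting back: w(s,t) = u(s - 2t, t).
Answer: w(s, t) = 2exp(-8t)sin(4s - 8t) - exp(-9t/2)sin(3s - 6t) + exp(-25t/2)sin(5s - 10t)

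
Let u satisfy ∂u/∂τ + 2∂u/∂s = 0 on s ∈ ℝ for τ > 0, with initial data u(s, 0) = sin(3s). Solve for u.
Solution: By characteristics (ds/dτ = 2), u(s,τ) = f(s - 2τ) with f = u(·, 0).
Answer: u(s, τ) = sin(3s - 6τ)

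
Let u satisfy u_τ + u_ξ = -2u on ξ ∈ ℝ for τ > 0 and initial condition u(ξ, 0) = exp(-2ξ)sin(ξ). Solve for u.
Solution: Substitute u = exp(-2ξ)w.
Then u_ξ = exp(-2ξ)(w_ξ - 2w), u_τ = exp(-2ξ)w_τ; substituting and dividing by exp(-2ξ), the lower-order terms cancel: w_τ + w_ξ = 0 (standard advection equation).
Data for w: w(ξ,0) = exp(2ξ)u(ξ,0) = sin(ξ).
By characteristics (dξ/dτ = 1), w(ξ,τ) = f(ξ - τ) with f = w(·, 0).
So w(ξ,τ) = sin(ξ - τ), and u(ξ,τ) = exp(-2ξ)w(ξ,τ).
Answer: u(ξ, τ) = exp(-2ξ)sin(ξ - τ)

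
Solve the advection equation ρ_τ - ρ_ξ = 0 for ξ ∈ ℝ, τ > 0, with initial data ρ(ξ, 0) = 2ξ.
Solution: By method of characteristics (waves move left with speed 1):
Along characteristics ξ + τ = const, ρ is constant, so ρ(ξ,τ) = f(ξ + τ) with f = ρ(·, 0).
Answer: ρ(ξ, τ) = 2ξ + 2τ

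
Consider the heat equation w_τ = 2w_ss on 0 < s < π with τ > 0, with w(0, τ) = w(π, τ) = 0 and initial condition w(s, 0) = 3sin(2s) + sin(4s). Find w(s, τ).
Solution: Using separation of variables w = X(s)T(τ):
Eigenfunctions: sin(ns), n = 1, 2, 3, ...
General solution: w(s, τ) = Σ c_n sin(ns) exp(-2n² τ)
Matching w(s,0) = 3sin(2s) + sin(4s) term by term: c_2=3, c_4=1.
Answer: w(s, τ) = 3exp(-8τ)sin(2s) + exp(-32τ)sin(4s)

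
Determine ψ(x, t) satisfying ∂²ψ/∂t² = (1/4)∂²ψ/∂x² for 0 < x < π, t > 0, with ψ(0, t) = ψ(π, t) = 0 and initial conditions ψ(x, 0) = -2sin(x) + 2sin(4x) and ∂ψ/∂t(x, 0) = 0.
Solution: Using separation of variables ψ = X(x)T(t):
Eigenfunctions: sin(nx), n = 1, 2, 3, ...
General solution: ψ(x, t) = Σ [A_n cos(n t/2) + B_n sin(n t/2)] sin(nx)
From ψ(x,0) = -2sin(x) + 2sin(4x): A_1=-2, A_4=2. From ψ_t(x,0) = 0: all B_n = 0.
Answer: ψ(x, t) = -2sin(x)cos(t/2) + 2sin(4x)cos(2t)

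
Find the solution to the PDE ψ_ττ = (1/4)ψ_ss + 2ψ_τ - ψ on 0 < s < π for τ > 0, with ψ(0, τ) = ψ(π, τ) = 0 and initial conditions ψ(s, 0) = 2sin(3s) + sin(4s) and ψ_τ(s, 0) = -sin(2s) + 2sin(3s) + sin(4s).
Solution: Substitute ψ = exp(τ)u.
Then ψ_τ = exp(τ)(u_τ + u), ψ_ττ = exp(τ)(u_ττ + 2u_τ + u), ψ_ss = exp(τ)u_ss; substituting and dividing by exp(τ), the lower-order terms cancel: u_ττ = (1/4)u_ss (standard wave equation).
Data for u: u(s,0) = ψ(s,0) = 2sin(3s) + sin(4s); u_τ(s,0) = ψ_τ(s,0) - ψ(s,0) = -sin(2s). The boundary conditions carry over: u(0,τ) = u(π,τ) = 0.
Separating variables: u = Σ [A_n cos(ω_n τ) + B_n sin(ω_n τ)] sin(ns), ω_n = n/2. From ICs (B_n = velocity coefficient / ω_n): A_3=2, A_4=1, B_2=-1.
So u(s,τ) = -sin(2s)sin(τ) + 2sin(3s)cos(3τ/2) + sin(4s)cos(2τ), and ψ(s,τ) = exp(τ)u(s,τ).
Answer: ψ(s, τ) = -exp(τ)sin(2s)sin(τ) + 2exp(τ)sin(3s)cos(3τ/2) + exp(τ)sin(4s)cos(2τ)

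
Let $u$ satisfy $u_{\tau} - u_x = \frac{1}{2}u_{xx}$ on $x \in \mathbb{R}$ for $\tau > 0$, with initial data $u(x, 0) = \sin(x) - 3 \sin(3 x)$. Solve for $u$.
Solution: Moving frame: $\eta = x + \tau$, $\sigma = \tau$, $u = w(\eta,\sigma)$, so $u_{\tau} = w_{\sigma} + w_{\eta}$ and $u_{xx} = w_{\eta\eta}$.
Hence $u_{\tau} - u_x = w_{\sigma}$ and the PDE becomes the heat equation $w_{\sigma} = \frac{1}{2}w_{\eta\eta}$ on $\eta \in \mathbb{R}$.
Initial data: $w(\eta,0) = u(\eta,0) = \sin(\eta) - 3 \sin(3 \eta)$. Each mode $\sin(n\eta)$ decays as $e^{-n^2\sigma/2}$ on $\mathbb{R}$, so $w(\eta,\sigma) = \sum c_n e^{-n^2\sigma/2} \sin(n\eta)$ with $c_1=1, c_3=-3$: $w(\eta,\sigma) = e^{-\sigma/2} \sin(\eta) - 3 e^{-9 \sigma/2} \sin(3 \eta)$.
Substituting back: $u(x,\tau) = w(x + \tau, \tau)$.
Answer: $u(x, \tau) = e^{-\tau/2} \sin(\tau + x) - 3 e^{-9 \tau/2} \sin(3 \tau + 3 x)$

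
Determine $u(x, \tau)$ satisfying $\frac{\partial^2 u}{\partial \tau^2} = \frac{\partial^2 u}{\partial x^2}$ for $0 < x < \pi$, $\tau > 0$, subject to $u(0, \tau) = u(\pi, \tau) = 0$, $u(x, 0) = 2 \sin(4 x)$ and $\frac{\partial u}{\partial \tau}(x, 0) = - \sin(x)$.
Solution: Separating variables: $u = \sum [A_n \cos(\omega_n \tau) + B_n \sin(\omega_n \tau)] \sin(nx)$, $\omega_n = n$. From ICs ($B_n$ = velocity coefficient / $\omega_n$): $A_4=2, B_1=-1$.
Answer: $u(x, \tau) = - \sin(\tau) \sin(x) + 2 \sin(4 x) \cos(4 \tau)$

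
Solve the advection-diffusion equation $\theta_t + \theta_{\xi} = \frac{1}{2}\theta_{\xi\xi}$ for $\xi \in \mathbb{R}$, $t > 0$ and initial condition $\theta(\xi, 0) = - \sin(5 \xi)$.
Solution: Change to a moving frame: let $\eta = \xi - t$, $\sigma = t$ and write $\theta(\xi,t) = u(\eta,\sigma)$.
By the chain rule $\theta_t = u_{\sigma} - u_{\eta}$, $\theta_{\xi} = u_{\eta}$, $\theta_{\xi\xi} = u_{\eta\eta}$.
Then $\theta_t + \theta_{\xi} = u_{\sigma}$: the advection term cancels and the PDE becomes the heat equation $u_{\sigma} = \frac{1}{2}u_{\eta\eta}$ on $\eta \in \mathbb{R}$.
Initial data: $u(\eta,0) = \theta(\eta,0) = - \sin(5 \eta)$.
On $\eta \in \mathbb{R}$ each mode satisfies $(\sin(n\eta))'' = -n^2 \sin(n\eta)$, so $e^{-n^2\sigma/2} \sin(n\eta)$ solves the heat equation; by superposition $u(\eta,\sigma) = \sum c_n e^{-n^2\sigma/2} \sin(n\eta)$.
Reading off the coefficients: $c_5=-1$, so $u(\eta,\sigma) = - e^{-25 \sigma/2} \sin(5 \eta)$.
Substituting back $\eta = \xi - t$, $\sigma = t$: $\theta(\xi,t) = u(\xi - t, t)$.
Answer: $\theta(\xi, t) = - e^{-25 t/2} \sin(5 \xi - 5 t)$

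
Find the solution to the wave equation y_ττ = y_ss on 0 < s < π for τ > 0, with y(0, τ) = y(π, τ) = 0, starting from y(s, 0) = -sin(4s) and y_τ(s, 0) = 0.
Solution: Using separation of variables y = X(s)T(τ):
Eigenfunctions: sin(ns), n = 1, 2, 3, ...
General solution: y(s, τ) = Σ [A_n cos(n τ) + B_n sin(n τ)] sin(ns)
From y(s,0) = -sin(4s): A_4=-1. From y_τ(s,0) = 0: all B_n = 0.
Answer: y(s, τ) = -sin(4s)cos(4τ)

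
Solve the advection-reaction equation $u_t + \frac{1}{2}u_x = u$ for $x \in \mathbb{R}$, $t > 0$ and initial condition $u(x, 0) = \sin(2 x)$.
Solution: Substitute $u = e^{t}w$, i.e. $w = e^{-t}u$.
By the product rule, $u_t = e^{t}(w_t + w)$, $u_x = e^{t}w_x$.
Substituting into the PDE and dividing by $e^{t}$: $w_t + w + \frac{1}{2}w_x = w$.
The lower-order terms cancel, leaving the standard advection equation $w_t + \frac{1}{2}w_x = 0$.
Initial data for $w$: $w(x,0) = u(x,0) = \sin(2 x)$.
Solve for $w$:
  By method of characteristics (waves move right with speed 1/2):
  Along characteristics $x - \frac{1}{2}t =$ const, $w$ is constant, so $w(x,t) = f(x - \frac{1}{2}t)$ with $f = w( \cdot , 0)$.
Hence $w(x,t) = - \sin(t - 2 x)$.
Transform back: $u(x,t) = e^{t}w(x,t)$.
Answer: $u(x, t) = - e^{t} \sin(t - 2 x)$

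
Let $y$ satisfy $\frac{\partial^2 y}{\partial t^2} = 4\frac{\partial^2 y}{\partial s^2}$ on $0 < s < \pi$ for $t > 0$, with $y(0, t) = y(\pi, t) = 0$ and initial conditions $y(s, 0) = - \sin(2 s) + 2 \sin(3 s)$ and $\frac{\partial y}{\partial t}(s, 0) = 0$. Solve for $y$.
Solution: Using separation of variables $y = X(s)T(t)$:
Eigenfunctions: $\sin(ns)$, $n = 1, 2, 3, \ldots$
General solution: $y(s, t) = \sum [A_n \cos(2n t) + B_n \sin(2n t)] \sin(ns)$
From $y(s,0) = - \sin(2 s) + 2 \sin(3 s)$: $A_2=-1, A_3=2$. From $y_t(s,0) = 0$: all $B_n = 0$.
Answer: $y(s, t) = - \sin(2 s) \cos(4 t) + 2 \sin(3 s) \cos(6 t)$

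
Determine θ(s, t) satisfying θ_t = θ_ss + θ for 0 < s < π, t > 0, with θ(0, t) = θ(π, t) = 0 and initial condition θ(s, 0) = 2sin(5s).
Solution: Substitute θ = exp(t)u.
Then θ_t = exp(t)(u_t + u), θ_ss = exp(t)u_ss; substituting and dividing by exp(t), the lower-order terms cancel: u_t = u_ss (standard heat equation).
Data for u: u(s,0) = θ(s,0) = 2sin(5s). The boundary conditions carry over: u(0,t) = u(π,t) = 0.
Separating variables: u = Σ c_n exp(-n²t) sin(ns). From u(s,0) = 2sin(5s): c_5=2.
So u(s,t) = 2exp(-25t)sin(5s), and θ(s,t) = exp(t)u(s,t).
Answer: θ(s, t) = 2exp(-24t)sin(5s)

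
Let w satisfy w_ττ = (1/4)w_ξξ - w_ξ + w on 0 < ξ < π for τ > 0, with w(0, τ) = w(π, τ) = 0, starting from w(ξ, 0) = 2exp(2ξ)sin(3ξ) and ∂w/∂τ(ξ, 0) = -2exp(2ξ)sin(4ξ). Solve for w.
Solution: Substitute w = exp(2ξ)u, i.e. u = exp(-2ξ)w.
By the product rule, w_ξ = exp(2ξ)(u_ξ + 2u), w_ξξ = exp(2ξ)(u_ξξ + 4u_ξ + 4u), w_ττ = exp(2ξ)u_ττ.
Substituting into the PDE and dividing by exp(2ξ): u_ττ = (1/4)(u_ξξ + 4u_ξ + 4u) - (u_ξ + 2u) + u.
The lower-order terms cancel, leaving the standard wave equation u_ττ = (1/4)u_ξξ.
Initial data for u: u(ξ,0) = exp(-2ξ)w(ξ,0) = 2sin(3ξ); u_τ(ξ,0) = exp(-2ξ)w_τ(ξ,0) = -2sin(4ξ). The boundary conditions carry over: u(0,τ) = u(π,τ) = 0.
Solve for u:
  Using separation of variables u = X(ξ)T(τ):
  Eigenfunctions: sin(nξ), n = 1, 2, 3, ...
  General solution: u(ξ, τ) = Σ [A_n cos(n τ/2) + B_n sin(n τ/2)] sin(nξ)
  From u(ξ,0) = 2sin(3ξ): A_3=2. From u_τ(ξ,0) = -2sin(4ξ), using u_τ(ξ,0) = Σ ω_n B_n sin(nξ) with ω_n = n/2: B_4 = (-2)/2 = -1.
Hence u(ξ,τ) = 2sin(3ξ)cos(3τ/2) - sin(4ξ)sin(2τ).
Transform back: w(ξ,τ) = exp(2ξ)u(ξ,τ).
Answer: w(ξ, τ) = 2exp(2ξ)sin(3ξ)cos(3τ/2) - exp(2ξ)sin(4ξ)sin(2τ)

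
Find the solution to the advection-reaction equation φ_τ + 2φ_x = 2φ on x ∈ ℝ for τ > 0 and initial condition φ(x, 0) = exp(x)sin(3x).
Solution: Substitute φ = exp(x)u, i.e. u = exp(-x)φ.
By the product rule, φ_x = exp(x)(u_x + u), φ_τ = exp(x)u_τ.
Substituting into the PDE and dividing by exp(x): u_τ + 2(u_x + u) = 2u.
The lower-order terms cancel, leaving the standard advection equation u_τ + 2u_x = 0.
Initial data for u: u(x,0) = exp(-x)φ(x,0) = sin(3x).
Solve for u:
  By method of characteristics (waves move right with speed 2):
  Along characteristics x - 2τ = const, u is constant, so u(x,τ) = f(x - 2τ) with f = u(·, 0).
Hence u(x,τ) = sin(3x - 6τ).
Transform back: φ(x,τ) = exp(x)u(x,τ).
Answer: φ(x, τ) = exp(x)sin(3x - 6τ)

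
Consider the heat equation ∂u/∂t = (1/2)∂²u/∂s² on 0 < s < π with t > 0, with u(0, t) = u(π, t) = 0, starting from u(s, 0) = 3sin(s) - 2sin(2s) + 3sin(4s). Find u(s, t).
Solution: Separating variables: u = Σ c_n exp(-n²t/2) sin(ns). From u(s,0) = 3sin(s) - 2sin(2s) + 3sin(4s): c_1=3, c_2=-2, c_4=3.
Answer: u(s, t) = -2exp(-2t)sin(2s) + 3exp(-8t)sin(4s) + 3exp(-t/2)sin(s)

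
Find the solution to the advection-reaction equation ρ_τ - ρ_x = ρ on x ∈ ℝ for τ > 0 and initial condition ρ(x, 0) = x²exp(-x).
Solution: Substitute ρ = exp(-x)u.
Then ρ_x = exp(-x)(u_x - u), ρ_τ = exp(-x)u_τ; substituting and dividing by exp(-x), the lower-order terms cancel: u_τ - u_x = 0 (standard advection equation).
Data for u: u(x,0) = exp(x)ρ(x,0) = x².
By characteristics (dx/dτ = -1), u(x,τ) = f(x + τ) with f = u(·, 0).
So u(x,τ) = x² + 2xτ + τ², and ρ(x,τ) = exp(-x)u(x,τ).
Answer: ρ(x, τ) = x²exp(-x) + 2xτexp(-x) + τ²exp(-x)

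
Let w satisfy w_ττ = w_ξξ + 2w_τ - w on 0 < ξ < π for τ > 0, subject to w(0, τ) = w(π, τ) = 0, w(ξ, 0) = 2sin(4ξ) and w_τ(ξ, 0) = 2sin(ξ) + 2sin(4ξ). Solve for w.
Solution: Substitute w = exp(τ)u.
Then w_τ = exp(τ)(u_τ + u), w_ττ = exp(τ)(u_ττ + 2u_τ + u), w_ξξ = exp(τ)u_ξξ; substituting and dividing by exp(τ), the lower-order terms cancel: u_ττ = u_ξξ (standard wave equation).
Data for u: u(ξ,0) = w(ξ,0) = 2sin(4ξ); u_τ(ξ,0) = w_τ(ξ,0) - w(ξ,0) = 2sin(ξ). The boundary conditions carry over: u(0,τ) = u(π,τ) = 0.
Separating variables: u = Σ [A_n cos(ω_n τ) + B_n sin(ω_n τ)] sin(nξ), ω_n = n. From ICs (B_n = velocity coefficient / ω_n): A_4=2, B_1=2.
So u(ξ,τ) = 2sin(ξ)sin(τ) + 2sin(4ξ)cos(4τ), and w(ξ,τ) = exp(τ)u(ξ,τ).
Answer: w(ξ, τ) = 2exp(τ)sin(ξ)sin(τ) + 2exp(τ)sin(4ξ)cos(4τ)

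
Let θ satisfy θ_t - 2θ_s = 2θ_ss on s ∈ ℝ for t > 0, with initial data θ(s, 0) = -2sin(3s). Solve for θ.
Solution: Change to a moving frame: let η = s + 2t, σ = t and write θ(s,t) = u(η,σ).
By the chain rule θ_t = u_σ + 2u_η, θ_s = u_η, θ_ss = u_ηη.
Then θ_t - 2θ_s = u_σ: the advection term cancels and the PDE becomes the heat equation u_σ = 2u_ηη on η ∈ ℝ.
Initial data: u(η,0) = θ(η,0) = -2sin(3η).
On η ∈ ℝ each mode satisfies (sin(nη))″ = -n² sin(nη), so exp(-2n²σ) sin(nη) solves the heat equation; by superposition u(η,σ) = Σ c_n exp(-2n²σ) sin(nη).
Reading off the coefficients: c_3=-2, so u(η,σ) = -2exp(-18σ)sin(3η).
Substituting back η = s + 2t, σ = t: θ(s,t) = u(s + 2t, t).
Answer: θ(s, t) = -2exp(-18t)sin(3s + 6t)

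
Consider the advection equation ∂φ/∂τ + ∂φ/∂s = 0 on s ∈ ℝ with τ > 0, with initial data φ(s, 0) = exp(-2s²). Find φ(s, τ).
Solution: By method of characteristics (waves move right with speed 1):
Along characteristics s - τ = const, φ is constant, so φ(s,τ) = f(s - τ) with f = φ(·, 0).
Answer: φ(s, τ) = exp(-2(s - τ)²)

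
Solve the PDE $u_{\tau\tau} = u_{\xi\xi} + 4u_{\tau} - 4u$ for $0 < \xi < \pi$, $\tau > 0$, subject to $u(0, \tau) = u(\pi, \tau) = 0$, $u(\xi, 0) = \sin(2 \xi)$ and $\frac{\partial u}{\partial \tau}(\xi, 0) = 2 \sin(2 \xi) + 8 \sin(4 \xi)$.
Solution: Substitute $u = e^{2\tau}w$, i.e. $w = e^{-2\tau}u$.
By the product rule, $u_{\tau} = e^{2\tau}(w_{\tau} + 2w)$, $u_{\tau\tau} = e^{2\tau}(w_{\tau\tau} + 4w_{\tau} + 4w)$, $u_{\xi\xi} = e^{2\tau}w_{\xi\xi}$.
Substituting into the PDE and dividing by $e^{2\tau}$: $w_{\tau\tau} + 4w_{\tau} + 4w = w_{\xi\xi} + 4(w_{\tau} + 2w) - 4w$.
The lower-order terms cancel, leaving the standard wave equation $w_{\tau\tau} = w_{\xi\xi}$.
Initial data for $w$: $w(\xi,0) = u(\xi,0) = \sin(2 \xi)$; $w_{\tau}(\xi,0) = u_{\tau}(\xi,0) - 2u(\xi,0) = 8 \sin(4 \xi)$. The boundary conditions carry over: $w(0,\tau) = w(\pi,\tau) = 0$.
Solve for $w$:
  Using separation of variables $w = X(\xi)T(\tau)$:
  Eigenfunctions: $\sin(n\xi)$, $n = 1, 2, 3, \ldots$
  General solution: $w(\xi, \tau) = \sum [A_n \cos(n \tau) + B_n \sin(n \tau)] \sin(n\xi)$
  From $w(\xi,0) = \sin(2 \xi)$: $A_2=1$. From $w_{\tau}(\xi,0) = 8 \sin(4 \xi)$, using $w_{\tau}(\xi,0) = \sum \omega_n B_n \sin(n\xi)$ with $\omega_n = n$: $B_4 = 8/4 = 2$.
Hence $w(\xi,\tau) = \sin(2 \xi) \cos(2 \tau) + 2 \sin(4 \xi) \sin(4 \tau)$.
Transform back: $u(\xi,\tau) = e^{2\tau}w(\xi,\tau)$.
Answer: $u(\xi, \tau) = 2 e^{2 \tau} \sin(4 \tau) \sin(4 \xi) + e^{2 \tau} \sin(2 \xi) \cos(2 \tau)$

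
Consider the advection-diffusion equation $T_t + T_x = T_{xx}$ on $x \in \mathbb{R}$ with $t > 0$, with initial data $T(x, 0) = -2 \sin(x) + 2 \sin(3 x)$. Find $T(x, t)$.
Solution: Moving frame: $\eta = x - t$, $\sigma = t$, $T = u(\eta,\sigma)$, so $T_t = u_{\sigma} - u_{\eta}$ and $T_{xx} = u_{\eta\eta}$.
Hence $T_t + T_x = u_{\sigma}$ and the PDE becomes the heat equation $u_{\sigma} = u_{\eta\eta}$ on $\eta \in \mathbb{R}$.
Initial data: $u(\eta,0) = T(\eta,0) = -2 \sin(\eta) + 2 \sin(3 \eta)$. Each mode $\sin(n\eta)$ decays as $e^{-n^2\sigma}$ on $\mathbb{R}$, so $u(\eta,\sigma) = \sum c_n e^{-n^2\sigma} \sin(n\eta)$ with $c_1=-2, c_3=2$: $u(\eta,\sigma) = -2 e^{-\sigma} \sin(\eta) + 2 e^{-9 \sigma} \sin(3 \eta)$.
Substituting back: $T(x,t) = u(x - t, t)$.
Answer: $T(x, t) = 2 e^{-t} \sin(t - x) - 2 e^{-9 t} \sin(3 t - 3 x)$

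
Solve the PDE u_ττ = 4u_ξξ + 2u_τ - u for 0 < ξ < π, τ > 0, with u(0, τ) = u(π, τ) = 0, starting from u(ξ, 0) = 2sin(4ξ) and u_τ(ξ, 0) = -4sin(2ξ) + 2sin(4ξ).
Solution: Substitute u = exp(τ)w, i.e. w = exp(-τ)u.
By the product rule, u_τ = exp(τ)(w_τ + w), u_ττ = exp(τ)(w_ττ + 2w_τ + w), u_ξξ = exp(τ)w_ξξ.
Substituting into the PDE and dividing by exp(τ): w_ττ + 2w_τ + w = 4w_ξξ + 2(w_τ + w) - w.
The lower-order terms cancel, leaving the standard wave equation w_ττ = 4w_ξξ.
Initial data for w: w(ξ,0) = u(ξ,0) = 2sin(4ξ); w_τ(ξ,0) = u_τ(ξ,0) - u(ξ,0) = -4sin(2ξ). The boundary conditions carry over: w(0,τ) = w(π,τ) = 0.
Solve for w:
  Using separation of variables w = X(ξ)T(τ):
  Eigenfunctions: sin(nξ), n = 1, 2, 3, ...
  General solution: w(ξ, τ) = Σ [A_n cos(2n τ) + B_n sin(2n τ)] sin(nξ)
  From w(ξ,0) = 2sin(4ξ): A_4=2. From w_τ(ξ,0) = -4sin(2ξ), using w_τ(ξ,0) = Σ ω_n B_n sin(nξ) with ω_n = 2n: B_2 = (-4)/4 = -1.
Hence w(ξ,τ) = -sin(2ξ)sin(4τ) + 2sin(4ξ)cos(8τ).
Transform back: u(ξ,τ) = exp(τ)w(ξ,τ).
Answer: u(ξ, τ) = -exp(τ)sin(2ξ)sin(4τ) + 2exp(τ)sin(4ξ)cos(8τ)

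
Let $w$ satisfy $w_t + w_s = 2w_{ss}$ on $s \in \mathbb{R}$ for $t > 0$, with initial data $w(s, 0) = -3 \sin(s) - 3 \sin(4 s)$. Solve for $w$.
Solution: Change to a moving frame: let $\eta = s - t$, $\sigma = t$ and write $w(s,t) = u(\eta,\sigma)$.
By the chain rule $w_t = u_{\sigma} - u_{\eta}$, $w_s = u_{\eta}$, $w_{ss} = u_{\eta\eta}$.
Then $w_t + w_s = u_{\sigma}$: the advection term cancels and the PDE becomes the heat equation $u_{\sigma} = 2u_{\eta\eta}$ on $\eta \in \mathbb{R}$.
Initial data: $u(\eta,0) = w(\eta,0) = -3 \sin(\eta) - 3 \sin(4 \eta)$.
On $\eta \in \mathbb{R}$ each mode satisfies $(\sin(n\eta))'' = -n^2 \sin(n\eta)$, so $e^{-2n^2\sigma} \sin(n\eta)$ solves the heat equation; by superposition $u(\eta,\sigma) = \sum c_n e^{-2n^2\sigma} \sin(n\eta)$.
Reading off the coefficients: $c_1=-3, c_4=-3$, so $u(\eta,\sigma) = -3 e^{-2 \sigma} \sin(\eta) - 3 e^{-32 \sigma} \sin(4 \eta)$.
Substituting back $\eta = s - t$, $\sigma = t$: $w(s,t) = u(s - t, t)$.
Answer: $w(s, t) = -3 e^{-2 t} \sin(s - t) - 3 e^{-32 t} \sin(4 s - 4 t)$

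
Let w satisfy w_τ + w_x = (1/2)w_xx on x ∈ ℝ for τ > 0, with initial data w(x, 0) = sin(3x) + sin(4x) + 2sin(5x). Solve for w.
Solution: Moving frame: η = x - τ, σ = τ, w = u(η,σ), so w_τ = u_σ - u_η and w_xx = u_ηη.
Hence w_τ + w_x = u_σ and the PDE becomes the heat equation u_σ = (1/2)u_ηη on η ∈ ℝ.
Initial data: u(η,0) = w(η,0) = sin(3η) + sin(4η) + 2sin(5η). Each mode sin(nη) decays as exp(-n²σ/2) on ℝ, so u(η,σ) = Σ c_n exp(-n²σ/2) sin(nη) with c_3=1, c_4=1, c_5=2: u(η,σ) = exp(-8σ)sin(4η) + exp(-9σ/2)sin(3η) + 2exp(-25σ/2)sin(5η).
Substituting back: w(x,τ) = u(x - τ, τ).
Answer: w(x, τ) = exp(-8τ)sin(4x - 4τ) + exp(-9τ/2)sin(3x - 3τ) + 2exp(-25τ/2)sin(5x - 5τ)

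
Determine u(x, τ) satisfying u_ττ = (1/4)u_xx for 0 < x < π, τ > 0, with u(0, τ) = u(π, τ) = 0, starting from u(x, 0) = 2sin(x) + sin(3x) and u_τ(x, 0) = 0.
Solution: Separating variables: u = Σ [A_n cos(ω_n τ) + B_n sin(ω_n τ)] sin(nx), ω_n = n/2. From ICs: A_1=2, A_3=1.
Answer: u(x, τ) = 2sin(x)cos(τ/2) + sin(3x)cos(3τ/2)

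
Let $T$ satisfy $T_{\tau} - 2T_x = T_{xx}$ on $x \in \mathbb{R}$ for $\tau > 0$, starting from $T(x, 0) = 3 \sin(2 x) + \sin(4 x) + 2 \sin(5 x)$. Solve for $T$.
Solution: Moving frame: $\eta = x + 2\tau$, $\sigma = \tau$, $T = u(\eta,\sigma)$, so $T_{\tau} = u_{\sigma} + 2u_{\eta}$ and $T_{xx} = u_{\eta\eta}$.
Hence $T_{\tau} - 2T_x = u_{\sigma}$ and the PDE becomes the heat equation $u_{\sigma} = u_{\eta\eta}$ on $\eta \in \mathbb{R}$.
Initial data: $u(\eta,0) = T(\eta,0) = 3 \sin(2 \eta) + \sin(4 \eta) + 2 \sin(5 \eta)$. Each mode $\sin(n\eta)$ decays as $e^{-n^2\sigma}$ on $\mathbb{R}$, so $u(\eta,\sigma) = \sum c_n e^{-n^2\sigma} \sin(n\eta)$ with $c_2=3, c_4=1, c_5=2$: $u(\eta,\sigma) = 3 e^{-4 \sigma} \sin(2 \eta) + e^{-16 \sigma} \sin(4 \eta) + 2 e^{-25 \sigma} \sin(5 \eta)$.
Substituting back: $T(x,\tau) = u(x + 2\tau, \tau)$.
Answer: $T(x, \tau) = 3 e^{-4 \tau} \sin(4 \tau + 2 x) + e^{-16 \tau} \sin(8 \tau + 4 x) + 2 e^{-25 \tau} \sin(10 \tau + 5 x)$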